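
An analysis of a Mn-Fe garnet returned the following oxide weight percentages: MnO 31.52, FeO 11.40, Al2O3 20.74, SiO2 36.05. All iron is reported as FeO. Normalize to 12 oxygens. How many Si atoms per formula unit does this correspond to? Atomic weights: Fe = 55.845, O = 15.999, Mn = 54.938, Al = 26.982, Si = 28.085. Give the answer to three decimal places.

MnO: 31.52/70.937 = 0.44434 mol → 0.44434 mol Mn, 0.44434 mol O.
FeO: 11.40/71.844 = 0.15868 mol → 0.15868 mol Fe, 0.15868 mol O.
Al2O3: 20.74/101.961 = 0.20341 mol → 0.40682 mol Al, 0.61023 mol O.
SiO2: 36.05/60.083 = 0.60000 mol → 0.60000 mol Si, 1.20000 mol O.
Total oxygen = 2.41325 mol. Normalization factor = 12/2.41325 = 4.97255.
Si per 12 O = 0.60000 × 4.97255 = 2.984.

2.984 Si apfu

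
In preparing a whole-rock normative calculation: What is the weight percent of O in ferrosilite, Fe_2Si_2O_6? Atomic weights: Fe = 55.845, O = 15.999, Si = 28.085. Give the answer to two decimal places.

M(Fe_2Si_2O_6) = 263.854 g/mol.
O contributes 6 × 15.999 = 95.994 g per mole.
95.994/263.854 = 0.3638 → 36.38%.

36.38 mass %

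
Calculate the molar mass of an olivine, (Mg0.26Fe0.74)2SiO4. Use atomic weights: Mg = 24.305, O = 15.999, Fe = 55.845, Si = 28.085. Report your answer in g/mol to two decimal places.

187.37 g/mol

M = 0.52*24.305 + 1.48*55.845 + 1*28.085 + 4*15.999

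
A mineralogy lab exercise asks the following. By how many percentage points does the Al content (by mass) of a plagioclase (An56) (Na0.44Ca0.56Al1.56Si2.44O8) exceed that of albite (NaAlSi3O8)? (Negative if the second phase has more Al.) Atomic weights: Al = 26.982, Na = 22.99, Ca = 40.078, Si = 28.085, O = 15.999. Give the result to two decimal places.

First mineral: 42.092 g Al in 271.171 g formula = 15.52 wt% Al.
Second mineral: 26.982 g Al in 262.219 g formula = 10.29 wt% Al.
15.52% − 10.29% gives a difference of 5.23 percentage points.

5.23 percentage points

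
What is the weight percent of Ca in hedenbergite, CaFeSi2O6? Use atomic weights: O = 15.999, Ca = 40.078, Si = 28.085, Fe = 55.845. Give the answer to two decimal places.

16.15 weight percent

Molar mass of CaFeSi2O6: 1*40.078 + 1*55.845 + 2*28.085 + 6*15.999 = 248.087 g/mol.
Mass of Ca per formula unit: 1 × 40.078 = 40.078 g.
Weight fraction Ca = 40.078 / 248.087 = 0.1615.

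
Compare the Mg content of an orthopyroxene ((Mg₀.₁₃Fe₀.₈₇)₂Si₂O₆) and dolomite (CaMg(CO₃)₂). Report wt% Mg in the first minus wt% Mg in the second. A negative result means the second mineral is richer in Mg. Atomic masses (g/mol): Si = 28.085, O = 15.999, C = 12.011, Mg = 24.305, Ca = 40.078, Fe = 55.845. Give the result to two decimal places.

First mineral: 6.319 g Mg in 255.654 g formula = 2.47 wt% Mg.
Second mineral: 24.305 g Mg in 184.399 g formula = 13.18 wt% Mg.
2.47% − 13.18% gives a difference of -10.71 percentage points.

-10.71 percentage points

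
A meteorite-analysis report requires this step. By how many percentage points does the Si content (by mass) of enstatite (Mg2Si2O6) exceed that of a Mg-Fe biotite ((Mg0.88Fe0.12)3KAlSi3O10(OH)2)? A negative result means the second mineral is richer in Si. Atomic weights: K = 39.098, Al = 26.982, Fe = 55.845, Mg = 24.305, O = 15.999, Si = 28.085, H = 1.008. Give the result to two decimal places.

First mineral: 56.170 g Si in 200.774 g formula = 27.98 wt% Si.
Second mineral: 84.255 g Si in 428.608 g formula = 19.66 wt% Si.
27.98% − 19.66% gives a difference of 8.32 percentage points.

8.32 percentage points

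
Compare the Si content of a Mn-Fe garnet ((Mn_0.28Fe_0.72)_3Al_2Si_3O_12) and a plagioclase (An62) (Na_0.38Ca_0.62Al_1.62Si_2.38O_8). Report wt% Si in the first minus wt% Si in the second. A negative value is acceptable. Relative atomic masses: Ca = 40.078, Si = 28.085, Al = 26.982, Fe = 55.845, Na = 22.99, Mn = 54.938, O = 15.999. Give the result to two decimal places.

First mineral: 84.255 g Si in 496.980 g formula = 16.95 wt% Si.
Second mineral: 66.842 g Si in 272.130 g formula = 24.56 wt% Si.
16.95% − 24.56% gives a difference of -7.61 percentage points.

-7.61 percentage points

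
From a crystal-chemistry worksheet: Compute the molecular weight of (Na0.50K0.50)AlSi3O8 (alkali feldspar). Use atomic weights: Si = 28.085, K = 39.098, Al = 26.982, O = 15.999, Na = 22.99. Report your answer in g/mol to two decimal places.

Na: 0.50 × 22.99 = 11.4950
K: 0.50 × 39.098 = 19.5490
Al: 1 × 26.982 = 26.9820
Si: 3 × 28.085 = 84.2550
O: 8 × 15.999 = 127.9920
Summing the contributions gives the formula mass.

270.27 g/mol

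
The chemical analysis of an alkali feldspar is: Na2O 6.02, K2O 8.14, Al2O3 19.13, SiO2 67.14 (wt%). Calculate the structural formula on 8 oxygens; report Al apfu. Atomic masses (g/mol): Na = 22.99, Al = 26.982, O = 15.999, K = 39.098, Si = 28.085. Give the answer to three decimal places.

1.007 Al apfu

Na2O (M=61.979): mol = 0.09713; Na = 0.19426, O = 0.09713.
K2O (M=94.195): mol = 0.08642; K = 0.17284, O = 0.08642.
Al2O3 (M=101.961): mol = 0.18762; Al = 0.37524, O = 0.56286.
SiO2 (M=60.083): mol = 1.11745; Si = 1.11745, O = 2.23490.
ΣO = 2.98131; factor = 8/ΣO = 2.68338.
Al apfu = 0.37524 × 2.68338 = 1.007.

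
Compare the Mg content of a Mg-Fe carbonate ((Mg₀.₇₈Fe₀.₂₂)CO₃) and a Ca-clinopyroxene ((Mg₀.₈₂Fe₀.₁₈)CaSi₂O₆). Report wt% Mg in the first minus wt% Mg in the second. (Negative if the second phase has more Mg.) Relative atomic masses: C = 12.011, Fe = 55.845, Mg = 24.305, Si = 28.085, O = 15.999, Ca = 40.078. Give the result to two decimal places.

11.81 percentage points

M((Mg₀.₇₈Fe₀.₂₂)CO₃) = 91.252 g/mol, so wt% Mg = 18.958/91.252 × 100 = 20.78%.
M((Mg₀.₈₂Fe₀.₁₈)CaSi₂O₆) = 222.224 g/mol, so wt% Mg = 19.930/222.224 × 100 = 8.97%.
20.78 − 8.97 = 11.81 pp.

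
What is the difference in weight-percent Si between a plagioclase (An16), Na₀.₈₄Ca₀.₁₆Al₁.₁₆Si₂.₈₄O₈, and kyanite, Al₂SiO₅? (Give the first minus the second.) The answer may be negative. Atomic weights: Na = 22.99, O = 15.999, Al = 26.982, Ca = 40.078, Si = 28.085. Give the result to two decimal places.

First mineral: 79.761 g Si in 264.777 g formula = 30.12 wt% Si.
Second mineral: 28.085 g Si in 162.044 g formula = 17.33 wt% Si.
30.12% − 17.33% gives a difference of 12.79 percentage points.

12.79 percentage points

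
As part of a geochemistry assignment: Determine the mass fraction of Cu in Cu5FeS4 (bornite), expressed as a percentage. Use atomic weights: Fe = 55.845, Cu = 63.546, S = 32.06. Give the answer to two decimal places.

Formula mass = 5*63.546 + 1*55.845 + 4*32.06 = 501.815 g/mol, of which 317.730 g is Cu.
So Cu makes up 317.730/501.815 = 0.6332 of the mass, i.e. 63.32%.

63.32 mass %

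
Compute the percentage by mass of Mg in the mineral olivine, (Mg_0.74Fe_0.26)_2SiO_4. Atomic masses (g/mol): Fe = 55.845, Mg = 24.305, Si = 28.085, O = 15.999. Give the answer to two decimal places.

22.90 wt%

Molar mass of (Mg_0.74Fe_0.26)_2SiO_4: 1.48×24.305 + 0.52×55.845 + 1×28.085 + 4×15.999 = 157.092 g/mol.
Mass of Mg per formula unit: 1.48 × 24.305 = 35.971 g.
Weight fraction Mg = 35.971 / 157.092 = 0.2290.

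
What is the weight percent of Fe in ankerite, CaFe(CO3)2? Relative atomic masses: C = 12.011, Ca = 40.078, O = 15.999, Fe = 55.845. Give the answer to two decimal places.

25.86 mass %

Formula mass = 1·40.078 + 1·55.845 + 2·12.011 + 6·15.999 = 215.939 g/mol, of which 55.845 g is Fe.
So Fe makes up 55.845/215.939 = 0.2586 of the mass, i.e. 25.86%.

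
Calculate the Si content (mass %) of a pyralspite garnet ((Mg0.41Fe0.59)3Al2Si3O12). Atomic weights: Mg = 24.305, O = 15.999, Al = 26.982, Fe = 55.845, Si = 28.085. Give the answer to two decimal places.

18.36 mass %

Formula mass = 1.23·24.305 + 1.77·55.845 + 2·26.982 + 3·28.085 + 12·15.999 = 458.948 g/mol, of which 84.255 g is Si.
So Si makes up 84.255/458.948 = 0.1836 of the mass, i.e. 18.36%.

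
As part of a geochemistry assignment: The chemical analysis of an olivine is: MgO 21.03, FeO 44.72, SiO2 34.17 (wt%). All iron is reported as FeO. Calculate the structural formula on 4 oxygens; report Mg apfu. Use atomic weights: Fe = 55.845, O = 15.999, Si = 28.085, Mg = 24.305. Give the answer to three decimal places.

MgO: 21.03/40.304 = 0.52178 mol → 0.52178 mol Mg, 0.52178 mol O.
FeO: 44.72/71.844 = 0.62246 mol → 0.62246 mol Fe, 0.62246 mol O.
SiO2: 34.17/60.083 = 0.56871 mol → 0.56871 mol Si, 1.13742 mol O.
Total oxygen = 2.28166 mol. Normalization factor = 4/2.28166 = 1.75311.
Mg per 4 O = 0.52178 × 1.75311 = 0.915.

0.915 Mg apfu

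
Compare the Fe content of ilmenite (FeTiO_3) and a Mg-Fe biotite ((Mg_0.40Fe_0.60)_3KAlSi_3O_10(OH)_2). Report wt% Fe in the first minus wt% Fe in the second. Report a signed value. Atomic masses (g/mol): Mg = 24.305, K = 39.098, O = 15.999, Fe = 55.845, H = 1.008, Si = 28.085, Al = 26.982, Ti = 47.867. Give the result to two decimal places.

15.60 percentage points

Fe in FeTiO_3: molar mass 151.709 g/mol; 1×55.845 = 55.845 g → 36.81 wt%.
Fe in (Mg_0.40Fe_0.60)_3KAlSi_3O_10(OH)_2: molar mass 474.026 g/mol; 1.80×55.845 = 100.521 g → 21.21 wt%.
Difference = 36.81 − 21.21 = 15.60 percentage points.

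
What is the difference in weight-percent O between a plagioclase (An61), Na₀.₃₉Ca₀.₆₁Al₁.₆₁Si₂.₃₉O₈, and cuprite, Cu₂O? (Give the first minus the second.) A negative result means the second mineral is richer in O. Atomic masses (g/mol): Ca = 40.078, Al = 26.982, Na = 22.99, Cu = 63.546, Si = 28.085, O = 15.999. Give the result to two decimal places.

35.88 percentage points

First mineral: 127.992 g O in 271.970 g formula = 47.06 wt% O.
Second mineral: 15.999 g O in 143.091 g formula = 11.18 wt% O.
47.06% − 11.18% gives a difference of 35.88 percentage points.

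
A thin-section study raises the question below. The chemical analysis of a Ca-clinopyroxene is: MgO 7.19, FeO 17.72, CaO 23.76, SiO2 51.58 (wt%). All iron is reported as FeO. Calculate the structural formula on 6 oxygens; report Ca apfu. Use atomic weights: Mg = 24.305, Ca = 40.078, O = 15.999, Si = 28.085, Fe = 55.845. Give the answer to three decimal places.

7.19 wt% MgO ÷ 40.304 g/mol = 0.17839 mol, giving 0.17839 Mg and 0.17839 O.
17.72 wt% FeO ÷ 71.844 g/mol = 0.24665 mol, giving 0.24665 Fe and 0.24665 O.
23.76 wt% CaO ÷ 56.077 g/mol = 0.42370 mol, giving 0.42370 Ca and 0.42370 O.
51.58 wt% SiO2 ÷ 60.083 g/mol = 0.85848 mol, giving 0.85848 Si and 1.71696 O.
Oxygen sums to 2.56570; scaling by 6/2.56570 = 2.33854 puts the formula on 6 O.
Ca: 0.42370 × 2.33854 = 0.991 atoms per formula unit.

0.991 Ca apfu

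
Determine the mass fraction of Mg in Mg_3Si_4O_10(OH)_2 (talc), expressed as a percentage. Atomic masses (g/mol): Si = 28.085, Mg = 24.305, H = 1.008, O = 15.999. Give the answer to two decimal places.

19.23 wt%

Formula mass = 3*24.305 + 4*28.085 + 12*15.999 + 2*1.008 = 379.259 g/mol, of which 72.915 g is Mg.
So Mg makes up 72.915/379.259 = 0.1923 of the mass, i.e. 19.23%.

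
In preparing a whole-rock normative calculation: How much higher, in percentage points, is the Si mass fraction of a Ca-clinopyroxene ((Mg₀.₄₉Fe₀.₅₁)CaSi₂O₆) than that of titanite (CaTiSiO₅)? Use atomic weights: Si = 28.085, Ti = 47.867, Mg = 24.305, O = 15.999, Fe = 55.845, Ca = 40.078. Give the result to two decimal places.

9.82 percentage points

M((Mg₀.₄₉Fe₀.₅₁)CaSi₂O₆) = 232.632 g/mol, so wt% Si = 56.170/232.632 × 100 = 24.15%.
M(CaTiSiO₅) = 196.025 g/mol, so wt% Si = 28.085/196.025 × 100 = 14.33%.
24.15 − 14.33 = 9.82 pp.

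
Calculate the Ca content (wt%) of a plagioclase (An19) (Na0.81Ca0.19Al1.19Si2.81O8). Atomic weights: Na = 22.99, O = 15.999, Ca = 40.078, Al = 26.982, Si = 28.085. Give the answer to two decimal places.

2.87 wt%

M(Na0.81Ca0.19Al1.19Si2.81O8) = 265.256 g/mol.
Ca contributes 0.19 × 40.078 = 7.615 g per mole.
7.615/265.256 = 0.0287 → 2.87%.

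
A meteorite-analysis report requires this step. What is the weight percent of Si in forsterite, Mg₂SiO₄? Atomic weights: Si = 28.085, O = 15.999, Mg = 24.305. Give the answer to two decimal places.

19.96 weight percent

Formula mass = 2*24.305 + 1*28.085 + 4*15.999 = 140.691 g/mol, of which 28.085 g is Si.
So Si makes up 28.085/140.691 = 0.1996 of the mass, i.e. 19.96%.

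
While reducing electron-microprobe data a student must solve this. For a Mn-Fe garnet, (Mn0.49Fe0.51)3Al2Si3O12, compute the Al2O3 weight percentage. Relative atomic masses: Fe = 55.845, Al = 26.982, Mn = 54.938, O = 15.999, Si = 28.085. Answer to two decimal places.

Formula mass = 496.409 g/mol.
2 Al → 1.0000 mol Al2O3 per formula unit; M(Al2O3) = 101.961, so Al2O3 mass = 101.961 g.
101.961/496.409 × 100 = 20.54 wt%.

20.54 wt%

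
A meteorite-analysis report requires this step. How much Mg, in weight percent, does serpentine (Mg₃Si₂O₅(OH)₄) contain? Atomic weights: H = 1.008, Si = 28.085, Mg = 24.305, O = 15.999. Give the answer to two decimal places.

26.31 weight percent

M(Mg₃Si₂O₅(OH)₄) = 277.108 g/mol.
Mg contributes 3 × 24.305 = 72.915 g per mole.
72.915/277.108 = 0.2631 → 26.31%.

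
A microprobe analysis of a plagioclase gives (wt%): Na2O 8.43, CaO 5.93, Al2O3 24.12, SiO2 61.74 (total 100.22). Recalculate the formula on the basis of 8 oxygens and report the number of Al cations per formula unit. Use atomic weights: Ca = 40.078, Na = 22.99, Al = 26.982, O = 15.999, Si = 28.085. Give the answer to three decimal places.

Na2O: 8.43/61.979 = 0.13601 mol → 0.27202 mol Na, 0.13601 mol O.
CaO: 5.93/56.077 = 0.10575 mol → 0.10575 mol Ca, 0.10575 mol O.
Al2O3: 24.12/101.961 = 0.23656 mol → 0.47312 mol Al, 0.70968 mol O.
SiO2: 61.74/60.083 = 1.02758 mol → 1.02758 mol Si, 2.05516 mol O.
Total oxygen = 3.00660 mol. Normalization factor = 8/3.00660 = 2.66081.
Al per 8 O = 0.47312 × 2.66081 = 1.259.

1.259 Al apfu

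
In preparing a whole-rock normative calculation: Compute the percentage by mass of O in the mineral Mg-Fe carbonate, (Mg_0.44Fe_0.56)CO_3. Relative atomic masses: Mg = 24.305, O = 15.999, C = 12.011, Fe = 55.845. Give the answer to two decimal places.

M((Mg_0.44Fe_0.56)CO_3) = 101.975 g/mol.
O contributes 3 × 15.999 = 47.997 g per mole.
47.997/101.975 = 0.4707 → 47.07%.

47.07 weight percent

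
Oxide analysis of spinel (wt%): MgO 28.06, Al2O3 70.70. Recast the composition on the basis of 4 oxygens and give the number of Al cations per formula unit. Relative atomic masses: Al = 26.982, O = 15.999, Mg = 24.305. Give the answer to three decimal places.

MgO: 28.06/40.304 = 0.69621 mol → 0.69621 mol Mg, 0.69621 mol O.
Al2O3: 70.70/101.961 = 0.69340 mol → 1.38680 mol Al, 2.08020 mol O.
Total oxygen = 2.77641 mol. Normalization factor = 4/2.77641 = 1.44071.
Al per 4 O = 1.38680 × 1.44071 = 1.998.

1.998 Al apfu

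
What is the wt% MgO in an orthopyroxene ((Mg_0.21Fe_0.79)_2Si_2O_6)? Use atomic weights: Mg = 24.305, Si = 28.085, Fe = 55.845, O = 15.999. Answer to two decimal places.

Molar mass of (Mg_0.21Fe_0.79)_2Si_2O_6 = 0.42×24.305 + 1.58×55.845 + 2×28.085 + 6×15.999 = 250.607 g/mol.
Each formula unit contains 0.42 Mg, equivalent to 0.42/1 = 0.4200 mol MgO.
M(MgO) = 1×24.305 + 1×15.999 = 40.304 g/mol.
Mass of MgO per formula unit = 0.4200 × 40.304 = 16.928 g.
MgO wt% = 16.928 / 250.607 × 100 = 6.75%.

6.75 wt%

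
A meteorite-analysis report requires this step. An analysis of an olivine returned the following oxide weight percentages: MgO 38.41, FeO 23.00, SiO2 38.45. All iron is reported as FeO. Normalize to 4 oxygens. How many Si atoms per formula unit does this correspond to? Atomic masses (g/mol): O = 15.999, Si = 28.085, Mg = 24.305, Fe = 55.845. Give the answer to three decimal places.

38.41 wt% MgO ÷ 40.304 g/mol = 0.95301 mol, giving 0.95301 Mg and 0.95301 O.
23.00 wt% FeO ÷ 71.844 g/mol = 0.32014 mol, giving 0.32014 Fe and 0.32014 O.
38.45 wt% SiO2 ÷ 60.083 g/mol = 0.63995 mol, giving 0.63995 Si and 1.27990 O.
Oxygen sums to 2.55305; scaling by 4/2.55305 = 1.56675 puts the formula on 4 O.
Si: 0.63995 × 1.56675 = 1.003 atoms per formula unit.

1.003 Si apfu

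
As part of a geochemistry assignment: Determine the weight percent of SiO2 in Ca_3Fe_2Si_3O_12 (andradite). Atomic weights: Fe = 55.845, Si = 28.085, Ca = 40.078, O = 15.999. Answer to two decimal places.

Molar mass of Ca_3Fe_2Si_3O_12 = 3×40.078 + 2×55.845 + 3×28.085 + 12×15.999 = 508.167 g/mol.
Each formula unit contains 3 Si, equivalent to 3/1 = 3.0000 mol SiO2.
M(SiO2) = 1×28.085 + 2×15.999 = 60.083 g/mol.
Mass of SiO2 per formula unit = 3.0000 × 60.083 = 180.249 g.
SiO2 wt% = 180.249 / 508.167 × 100 = 35.47%.

35.47 wt%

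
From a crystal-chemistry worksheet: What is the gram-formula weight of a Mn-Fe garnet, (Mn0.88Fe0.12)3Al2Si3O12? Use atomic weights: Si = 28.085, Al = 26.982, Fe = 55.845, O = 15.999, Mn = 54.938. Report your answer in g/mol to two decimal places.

495.35 g/mol

Mn: 2.64 × 54.938 = 145.0363
Fe: 0.36 × 55.845 = 20.1042
Al: 2 × 26.982 = 53.9640
Si: 3 × 28.085 = 84.2550
O: 12 × 15.999 = 191.9880
Summing the contributions gives the formula mass.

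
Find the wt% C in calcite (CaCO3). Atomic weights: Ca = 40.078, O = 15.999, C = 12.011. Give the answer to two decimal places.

Molar mass of CaCO3: 1*40.078 + 1*12.011 + 3*15.999 = 100.086 g/mol.
Mass of C per formula unit: 1 × 12.011 = 12.011 g.
Weight fraction C = 12.011 / 100.086 = 0.1200.

12.00 weight percent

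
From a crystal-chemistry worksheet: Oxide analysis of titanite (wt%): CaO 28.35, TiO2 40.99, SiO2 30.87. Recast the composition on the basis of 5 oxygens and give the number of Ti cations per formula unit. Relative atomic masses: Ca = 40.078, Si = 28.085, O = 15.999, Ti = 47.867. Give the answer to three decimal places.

CaO: 28.35/56.077 = 0.50555 mol → 0.50555 mol Ca, 0.50555 mol O.
TiO2: 40.99/79.865 = 0.51324 mol → 0.51324 mol Ti, 1.02648 mol O.
SiO2: 30.87/60.083 = 0.51379 mol → 0.51379 mol Si, 1.02758 mol O.
Total oxygen = 2.55961 mol. Normalization factor = 5/2.55961 = 1.95342.
Ti per 5 O = 0.51324 × 1.95342 = 1.003.

1.003 Ti apfu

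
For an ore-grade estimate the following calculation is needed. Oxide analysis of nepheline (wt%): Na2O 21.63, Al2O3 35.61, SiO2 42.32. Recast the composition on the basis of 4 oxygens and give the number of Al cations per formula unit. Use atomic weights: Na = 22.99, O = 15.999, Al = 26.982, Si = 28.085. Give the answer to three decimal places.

Na2O (M=61.979): mol = 0.34899; Na = 0.69798, O = 0.34899.
Al2O3 (M=101.961): mol = 0.34925; Al = 0.69850, O = 1.04775.
SiO2 (M=60.083): mol = 0.70436; Si = 0.70436, O = 1.40872.
ΣO = 2.80546; factor = 4/ΣO = 1.42579.
Al apfu = 0.69850 × 1.42579 = 0.996.

0.996 Al apfu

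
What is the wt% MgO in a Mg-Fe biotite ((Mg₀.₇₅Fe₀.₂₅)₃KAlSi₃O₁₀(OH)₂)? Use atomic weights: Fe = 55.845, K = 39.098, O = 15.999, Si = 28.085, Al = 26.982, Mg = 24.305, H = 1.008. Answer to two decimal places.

20.57 wt%

Molar mass of (Mg₀.₇₅Fe₀.₂₅)₃KAlSi₃O₁₀(OH)₂ = 2.25×24.305 + 0.75×55.845 + 1×39.098 + 1×26.982 + 3×28.085 + 12×15.999 + 2×1.008 = 440.909 g/mol.
Each formula unit contains 2.25 Mg, equivalent to 2.25/1 = 2.2500 mol MgO.
M(MgO) = 1×24.305 + 1×15.999 = 40.304 g/mol.
Mass of MgO per formula unit = 2.2500 × 40.304 = 90.684 g.
MgO wt% = 90.684 / 440.909 × 100 = 20.57%.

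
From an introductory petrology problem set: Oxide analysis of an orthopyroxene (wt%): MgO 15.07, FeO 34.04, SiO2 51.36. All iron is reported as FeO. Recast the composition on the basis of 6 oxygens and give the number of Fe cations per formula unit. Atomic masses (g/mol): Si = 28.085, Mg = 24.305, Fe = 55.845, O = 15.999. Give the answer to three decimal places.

1.112 Fe apfu

15.07 wt% MgO ÷ 40.304 g/mol = 0.37391 mol, giving 0.37391 Mg and 0.37391 O.
34.04 wt% FeO ÷ 71.844 g/mol = 0.47380 mol, giving 0.47380 Fe and 0.47380 O.
51.36 wt% SiO2 ÷ 60.083 g/mol = 0.85482 mol, giving 0.85482 Si and 1.70964 O.
Oxygen sums to 2.55735; scaling by 6/2.55735 = 2.34618 puts the formula on 6 O.
Fe: 0.47380 × 2.34618 = 1.112 atoms per formula unit.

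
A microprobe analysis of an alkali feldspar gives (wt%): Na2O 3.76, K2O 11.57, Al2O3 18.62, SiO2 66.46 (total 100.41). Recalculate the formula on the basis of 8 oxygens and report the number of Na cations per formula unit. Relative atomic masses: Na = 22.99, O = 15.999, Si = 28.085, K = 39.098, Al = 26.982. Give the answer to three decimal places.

0.330 Na apfu

Na2O (M=61.979): mol = 0.06067; Na = 0.12134, O = 0.06067.
K2O (M=94.195): mol = 0.12283; K = 0.24566, O = 0.12283.
Al2O3 (M=101.961): mol = 0.18262; Al = 0.36524, O = 0.54786.
SiO2 (M=60.083): mol = 1.10614; Si = 1.10614, O = 2.21228.
ΣO = 2.94364; factor = 8/ΣO = 2.71772.
Na apfu = 0.12134 × 2.71772 = 0.330.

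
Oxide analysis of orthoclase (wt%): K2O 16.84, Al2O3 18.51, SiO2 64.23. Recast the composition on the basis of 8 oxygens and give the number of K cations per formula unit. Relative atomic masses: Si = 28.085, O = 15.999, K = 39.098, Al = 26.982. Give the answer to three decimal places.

16.84 wt% K2O ÷ 94.195 g/mol = 0.17878 mol, giving 0.35756 K and 0.17878 O.
18.51 wt% Al2O3 ÷ 101.961 g/mol = 0.18154 mol, giving 0.36308 Al and 0.54462 O.
64.23 wt% SiO2 ÷ 60.083 g/mol = 1.06902 mol, giving 1.06902 Si and 2.13804 O.
Oxygen sums to 2.86144; scaling by 8/2.86144 = 2.79580 puts the formula on 8 O.
K: 0.35756 × 2.79580 = 1.000 atoms per formula unit.

1.000 K apfu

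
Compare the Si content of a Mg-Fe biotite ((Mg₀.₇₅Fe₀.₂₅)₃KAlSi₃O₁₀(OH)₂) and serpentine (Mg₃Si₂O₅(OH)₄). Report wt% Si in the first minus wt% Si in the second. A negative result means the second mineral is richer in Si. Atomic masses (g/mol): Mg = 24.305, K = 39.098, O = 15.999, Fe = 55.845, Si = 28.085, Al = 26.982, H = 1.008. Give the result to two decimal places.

M((Mg₀.₇₅Fe₀.₂₅)₃KAlSi₃O₁₀(OH)₂) = 440.909 g/mol, so wt% Si = 84.255/440.909 × 100 = 19.11%.
M(Mg₃Si₂O₅(OH)₄) = 277.108 g/mol, so wt% Si = 56.170/277.108 × 100 = 20.27%.
19.11 − 20.27 = -1.16 pp.

-1.16 percentage points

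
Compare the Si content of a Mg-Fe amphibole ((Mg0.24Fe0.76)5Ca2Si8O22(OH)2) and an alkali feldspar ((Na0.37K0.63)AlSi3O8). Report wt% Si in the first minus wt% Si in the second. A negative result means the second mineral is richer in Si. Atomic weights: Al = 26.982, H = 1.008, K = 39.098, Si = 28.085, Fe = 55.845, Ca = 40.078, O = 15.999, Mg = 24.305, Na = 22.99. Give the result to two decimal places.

-6.83 percentage points

Si in (Mg0.24Fe0.76)5Ca2Si8O22(OH)2: molar mass 932.205 g/mol; 8×28.085 = 224.680 g → 24.10 wt%.
Si in (Na0.37K0.63)AlSi3O8: molar mass 272.367 g/mol; 3×28.085 = 84.255 g → 30.93 wt%.
Difference = 24.10 − 30.93 = -6.83 percentage points.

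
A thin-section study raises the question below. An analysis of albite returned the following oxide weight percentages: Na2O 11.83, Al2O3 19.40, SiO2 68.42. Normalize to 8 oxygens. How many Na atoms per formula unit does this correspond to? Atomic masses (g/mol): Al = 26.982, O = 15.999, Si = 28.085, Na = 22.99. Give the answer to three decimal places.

1.005 Na apfu

Na2O (M=61.979): mol = 0.19087; Na = 0.38174, O = 0.19087.
Al2O3 (M=101.961): mol = 0.19027; Al = 0.38054, O = 0.57081.
SiO2 (M=60.083): mol = 1.13876; Si = 1.13876, O = 2.27752.
ΣO = 3.03920; factor = 8/ΣO = 2.63227.
Na apfu = 0.38174 × 2.63227 = 1.005.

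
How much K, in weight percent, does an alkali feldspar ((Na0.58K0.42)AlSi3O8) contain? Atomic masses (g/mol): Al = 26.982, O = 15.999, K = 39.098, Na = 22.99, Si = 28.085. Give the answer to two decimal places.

6.10 weight percent

M((Na0.58K0.42)AlSi3O8) = 268.984 g/mol.
K contributes 0.42 × 39.098 = 16.421 g per mole.
16.421/268.984 = 0.0610 → 6.10%.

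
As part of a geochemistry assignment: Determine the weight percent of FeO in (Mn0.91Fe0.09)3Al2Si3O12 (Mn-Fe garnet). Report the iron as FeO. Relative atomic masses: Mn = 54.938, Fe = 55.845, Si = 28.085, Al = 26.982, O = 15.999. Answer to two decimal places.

Formula mass = 495.266 g/mol.
0.27 Fe → 0.2700 mol FeO per formula unit; M(FeO) = 71.844, so FeO mass = 19.398 g.
19.398/495.266 × 100 = 3.92 wt%.

3.92 wt%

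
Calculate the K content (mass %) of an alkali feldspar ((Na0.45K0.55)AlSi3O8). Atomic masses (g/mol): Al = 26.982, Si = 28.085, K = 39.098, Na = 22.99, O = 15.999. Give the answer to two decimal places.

Molar mass of (Na0.45K0.55)AlSi3O8: 0.45·22.99 + 0.55·39.098 + 1·26.982 + 3·28.085 + 8·15.999 = 271.078 g/mol.
Mass of K per formula unit: 0.55 × 39.098 = 21.504 g.
Weight fraction K = 21.504 / 271.078 = 0.0793.

7.93 mass %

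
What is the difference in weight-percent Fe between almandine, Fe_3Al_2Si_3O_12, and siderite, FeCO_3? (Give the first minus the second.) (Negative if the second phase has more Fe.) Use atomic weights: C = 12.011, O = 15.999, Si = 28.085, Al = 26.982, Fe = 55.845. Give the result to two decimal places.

-14.54 percentage points

First mineral: 167.535 g Fe in 497.742 g formula = 33.66 wt% Fe.
Second mineral: 55.845 g Fe in 115.853 g formula = 48.20 wt% Fe.
33.66% − 48.20% gives a difference of -14.54 percentage points.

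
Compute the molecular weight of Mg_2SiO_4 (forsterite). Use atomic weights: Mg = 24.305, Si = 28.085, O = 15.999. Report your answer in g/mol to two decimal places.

140.69 g/mol

Mg: 2 × 24.305 = 48.6100
Si: 1 × 28.085 = 28.0850
O: 4 × 15.999 = 63.9960
Summing the contributions gives the formula mass.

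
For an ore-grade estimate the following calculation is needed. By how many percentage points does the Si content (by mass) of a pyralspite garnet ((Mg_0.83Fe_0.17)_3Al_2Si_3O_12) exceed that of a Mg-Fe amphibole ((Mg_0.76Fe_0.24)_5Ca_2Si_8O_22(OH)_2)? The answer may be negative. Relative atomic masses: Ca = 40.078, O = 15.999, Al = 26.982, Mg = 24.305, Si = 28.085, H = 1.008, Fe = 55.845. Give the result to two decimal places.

First mineral: 84.255 g Si in 419.207 g formula = 20.10 wt% Si.
Second mineral: 224.680 g Si in 850.201 g formula = 26.43 wt% Si.
20.10% − 26.43% gives a difference of -6.33 percentage points.

-6.33 percentage points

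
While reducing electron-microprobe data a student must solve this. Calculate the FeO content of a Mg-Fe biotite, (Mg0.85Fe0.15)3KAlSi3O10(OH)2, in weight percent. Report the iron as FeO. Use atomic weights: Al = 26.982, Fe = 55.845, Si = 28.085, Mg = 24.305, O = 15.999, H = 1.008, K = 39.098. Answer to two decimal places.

Formula mass = 431.447 g/mol.
0.45 Fe → 0.4500 mol FeO per formula unit; M(FeO) = 71.844, so FeO mass = 32.330 g.
32.330/431.447 × 100 = 7.49 wt%.

7.49 wt%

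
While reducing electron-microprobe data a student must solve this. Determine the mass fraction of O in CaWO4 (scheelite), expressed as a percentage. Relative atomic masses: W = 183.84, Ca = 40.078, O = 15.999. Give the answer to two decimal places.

22.23 wt%

M(CaWO4) = 287.914 g/mol.
O contributes 4 × 15.999 = 63.996 g per mole.
63.996/287.914 = 0.2223 → 22.23%.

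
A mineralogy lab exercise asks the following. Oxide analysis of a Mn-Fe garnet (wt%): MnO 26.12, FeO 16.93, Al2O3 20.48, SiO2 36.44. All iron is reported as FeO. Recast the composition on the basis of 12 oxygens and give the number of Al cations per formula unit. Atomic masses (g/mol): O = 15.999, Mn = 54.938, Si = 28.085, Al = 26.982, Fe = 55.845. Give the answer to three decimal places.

1.992 Al apfu

MnO (M=70.937): mol = 0.36821; Mn = 0.36821, O = 0.36821.
FeO (M=71.844): mol = 0.23565; Fe = 0.23565, O = 0.23565.
Al2O3 (M=101.961): mol = 0.20086; Al = 0.40172, O = 0.60258.
SiO2 (M=60.083): mol = 0.60649; Si = 0.60649, O = 1.21298.
ΣO = 2.41942; factor = 12/ΣO = 4.95987.
Al apfu = 0.40172 × 4.95987 = 1.992.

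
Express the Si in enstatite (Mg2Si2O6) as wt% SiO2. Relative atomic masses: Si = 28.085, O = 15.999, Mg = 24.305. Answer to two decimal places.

M(Mg2Si2O6) = 200.774 g/mol; M(SiO2) = 60.083 g/mol.
Moles SiO2 per formula unit = 2 Si ÷ 1 = 2.0000.
SiO2 fraction = (2.0000 × 60.083) / 200.774 = 120.166/200.774 = 0.5985.

59.85 wt%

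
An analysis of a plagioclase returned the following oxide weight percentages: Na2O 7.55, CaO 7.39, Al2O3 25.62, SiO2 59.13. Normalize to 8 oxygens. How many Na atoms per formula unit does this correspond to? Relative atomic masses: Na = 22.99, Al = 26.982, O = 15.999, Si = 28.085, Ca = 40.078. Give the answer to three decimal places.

Na2O: 7.55/61.979 = 0.12182 mol → 0.24364 mol Na, 0.12182 mol O.
CaO: 7.39/56.077 = 0.13178 mol → 0.13178 mol Ca, 0.13178 mol O.
Al2O3: 25.62/101.961 = 0.25127 mol → 0.50254 mol Al, 0.75381 mol O.
SiO2: 59.13/60.083 = 0.98414 mol → 0.98414 mol Si, 1.96828 mol O.
Total oxygen = 2.97569 mol. Normalization factor = 8/2.97569 = 2.68845.
Na per 8 O = 0.24364 × 2.68845 = 0.655.

0.655 Na apfu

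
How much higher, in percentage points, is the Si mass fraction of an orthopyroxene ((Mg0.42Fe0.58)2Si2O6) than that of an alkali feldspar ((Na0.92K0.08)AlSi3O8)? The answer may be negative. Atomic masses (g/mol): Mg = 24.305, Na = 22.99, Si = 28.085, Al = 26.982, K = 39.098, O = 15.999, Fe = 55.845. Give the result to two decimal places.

-8.31 percentage points

First mineral: 56.170 g Si in 237.360 g formula = 23.66 wt% Si.
Second mineral: 84.255 g Si in 263.508 g formula = 31.97 wt% Si.
23.66% − 31.97% gives a difference of -8.31 percentage points.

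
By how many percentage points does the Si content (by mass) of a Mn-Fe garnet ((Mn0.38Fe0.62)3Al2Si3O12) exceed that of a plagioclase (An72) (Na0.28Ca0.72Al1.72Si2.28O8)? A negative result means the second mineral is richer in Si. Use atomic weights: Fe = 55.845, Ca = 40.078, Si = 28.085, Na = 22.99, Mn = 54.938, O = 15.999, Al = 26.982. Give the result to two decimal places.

First mineral: 84.255 g Si in 496.708 g formula = 16.96 wt% Si.
Second mineral: 64.034 g Si in 273.728 g formula = 23.39 wt% Si.
16.96% − 23.39% gives a difference of -6.43 percentage points.

-6.43 percentage points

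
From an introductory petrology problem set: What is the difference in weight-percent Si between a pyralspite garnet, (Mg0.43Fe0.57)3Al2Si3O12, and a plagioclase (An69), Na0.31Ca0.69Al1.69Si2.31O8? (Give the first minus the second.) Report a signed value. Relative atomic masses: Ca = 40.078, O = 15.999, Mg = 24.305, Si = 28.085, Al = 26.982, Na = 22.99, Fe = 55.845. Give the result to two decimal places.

M((Mg0.43Fe0.57)3Al2Si3O12) = 457.055 g/mol, so wt% Si = 84.255/457.055 × 100 = 18.43%.
M(Na0.31Ca0.69Al1.69Si2.31O8) = 273.249 g/mol, so wt% Si = 64.876/273.249 × 100 = 23.74%.
18.43 − 23.74 = -5.31 pp.

-5.31 percentage points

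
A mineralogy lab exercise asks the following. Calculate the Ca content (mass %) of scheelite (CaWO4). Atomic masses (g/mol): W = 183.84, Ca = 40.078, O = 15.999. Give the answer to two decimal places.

Molar mass of CaWO4: 1·40.078 + 1·183.84 + 4·15.999 = 287.914 g/mol.
Mass of Ca per formula unit: 1 × 40.078 = 40.078 g.
Weight fraction Ca = 40.078 / 287.914 = 0.1392.

13.92 mass %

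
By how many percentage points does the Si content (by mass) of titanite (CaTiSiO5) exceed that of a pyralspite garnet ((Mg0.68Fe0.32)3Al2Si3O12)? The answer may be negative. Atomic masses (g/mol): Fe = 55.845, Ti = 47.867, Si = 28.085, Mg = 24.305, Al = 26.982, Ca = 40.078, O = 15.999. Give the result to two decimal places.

-5.11 percentage points

Si in CaTiSiO5: molar mass 196.025 g/mol; 1×28.085 = 28.085 g → 14.33 wt%.
Si in (Mg0.68Fe0.32)3Al2Si3O12: molar mass 433.400 g/mol; 3×28.085 = 84.255 g → 19.44 wt%.
Difference = 14.33 − 19.44 = -5.11 percentage points.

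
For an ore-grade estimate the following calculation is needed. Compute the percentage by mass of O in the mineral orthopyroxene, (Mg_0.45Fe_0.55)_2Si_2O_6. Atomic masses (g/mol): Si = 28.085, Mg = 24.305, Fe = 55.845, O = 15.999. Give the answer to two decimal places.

40.77 weight percent

Molar mass of (Mg_0.45Fe_0.55)_2Si_2O_6: 0.90*24.305 + 1.10*55.845 + 2*28.085 + 6*15.999 = 235.468 g/mol.
Mass of O per formula unit: 6 × 15.999 = 95.994 g.
Weight fraction O = 95.994 / 235.468 = 0.4077.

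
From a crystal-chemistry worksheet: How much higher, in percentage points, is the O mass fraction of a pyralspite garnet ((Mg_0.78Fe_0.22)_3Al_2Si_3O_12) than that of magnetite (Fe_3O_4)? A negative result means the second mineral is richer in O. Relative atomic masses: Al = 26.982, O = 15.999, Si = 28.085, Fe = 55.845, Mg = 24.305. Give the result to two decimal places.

17.65 percentage points

M((Mg_0.78Fe_0.22)_3Al_2Si_3O_12) = 423.938 g/mol, so wt% O = 191.988/423.938 × 100 = 45.29%.
M(Fe_3O_4) = 231.531 g/mol, so wt% O = 63.996/231.531 × 100 = 27.64%.
45.29 − 27.64 = 17.65 pp.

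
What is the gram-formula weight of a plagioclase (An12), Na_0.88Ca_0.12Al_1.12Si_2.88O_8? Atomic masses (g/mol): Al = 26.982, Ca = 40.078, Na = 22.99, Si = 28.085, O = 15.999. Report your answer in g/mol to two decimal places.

The formula mass is the sum 0.88(22.99) + 0.12(40.078) + 1.12(26.982) + 2.88(28.085) + 8(15.999).

264.14 g/mol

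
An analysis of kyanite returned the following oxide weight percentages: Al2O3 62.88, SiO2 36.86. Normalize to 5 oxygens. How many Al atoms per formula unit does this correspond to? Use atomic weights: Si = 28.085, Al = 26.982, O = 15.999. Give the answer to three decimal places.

Al2O3 (M=101.961): mol = 0.61671; Al = 1.23342, O = 1.85013.
SiO2 (M=60.083): mol = 0.61348; Si = 0.61348, O = 1.22696.
ΣO = 3.07709; factor = 5/ΣO = 1.62491.
Al apfu = 1.23342 × 1.62491 = 2.004.

2.004 Al apfu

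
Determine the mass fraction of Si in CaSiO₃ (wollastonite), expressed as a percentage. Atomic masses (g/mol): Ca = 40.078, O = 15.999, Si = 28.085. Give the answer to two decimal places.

24.18 wt%

M(CaSiO₃) = 116.160 g/mol.
Si contributes 1 × 28.085 = 28.085 g per mole.
28.085/116.160 = 0.2418 → 24.18%.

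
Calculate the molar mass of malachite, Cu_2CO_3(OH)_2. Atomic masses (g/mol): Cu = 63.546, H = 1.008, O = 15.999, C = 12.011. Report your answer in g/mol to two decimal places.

221.11 g/mol

Cu: 2 × 63.546 = 127.0920
C: 1 × 12.011 = 12.0110
O: 5 × 15.999 = 79.9950
H: 2 × 1.008 = 2.0160
Summing the contributions gives the formula mass.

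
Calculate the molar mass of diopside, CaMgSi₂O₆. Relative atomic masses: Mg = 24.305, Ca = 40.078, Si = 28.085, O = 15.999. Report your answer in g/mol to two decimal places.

Ca: 1 × 40.078 = 40.0780
Mg: 1 × 24.305 = 24.3050
Si: 2 × 28.085 = 56.1700
O: 6 × 15.999 = 95.9940
Summing the contributions gives the formula mass.

216.55 g/mol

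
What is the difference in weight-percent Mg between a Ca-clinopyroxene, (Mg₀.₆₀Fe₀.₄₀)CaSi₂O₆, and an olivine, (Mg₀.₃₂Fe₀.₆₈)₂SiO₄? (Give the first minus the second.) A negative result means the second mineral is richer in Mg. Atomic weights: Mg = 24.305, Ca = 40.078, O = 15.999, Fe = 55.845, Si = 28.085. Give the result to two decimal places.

M((Mg₀.₆₀Fe₀.₄₀)CaSi₂O₆) = 229.163 g/mol, so wt% Mg = 14.583/229.163 × 100 = 6.36%.
M((Mg₀.₃₂Fe₀.₆₈)₂SiO₄) = 183.585 g/mol, so wt% Mg = 15.555/183.585 × 100 = 8.47%.
6.36 − 8.47 = -2.11 pp.

-2.11 percentage points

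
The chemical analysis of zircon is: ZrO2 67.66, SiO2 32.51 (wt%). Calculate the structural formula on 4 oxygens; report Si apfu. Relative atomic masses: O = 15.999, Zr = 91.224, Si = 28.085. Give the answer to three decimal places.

0.993 Si apfu

ZrO2: 67.66/123.222 = 0.54909 mol → 0.54909 mol Zr, 1.09818 mol O.
SiO2: 32.51/60.083 = 0.54108 mol → 0.54108 mol Si, 1.08216 mol O.
Total oxygen = 2.18034 mol. Normalization factor = 4/2.18034 = 1.83458.
Si per 4 O = 0.54108 × 1.83458 = 0.993.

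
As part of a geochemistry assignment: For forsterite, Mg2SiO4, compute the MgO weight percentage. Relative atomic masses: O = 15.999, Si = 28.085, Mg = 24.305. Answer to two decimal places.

57.29 wt%

Molar mass of Mg2SiO4 = 2·24.305 + 1·28.085 + 4·15.999 = 140.691 g/mol.
Each formula unit contains 2 Mg, equivalent to 2/1 = 2.0000 mol MgO.
M(MgO) = 1×24.305 + 1×15.999 = 40.304 g/mol.
Mass of MgO per formula unit = 2.0000 × 40.304 = 80.608 g.
MgO wt% = 80.608 / 140.691 × 100 = 57.29%.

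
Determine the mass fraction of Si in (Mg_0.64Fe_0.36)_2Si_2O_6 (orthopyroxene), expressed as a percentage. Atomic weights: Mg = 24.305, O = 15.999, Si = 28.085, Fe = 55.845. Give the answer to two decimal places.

Formula mass = 1.28*24.305 + 0.72*55.845 + 2*28.085 + 6*15.999 = 223.483 g/mol, of which 56.170 g is Si.
So Si makes up 56.170/223.483 = 0.2513 of the mass, i.e. 25.13%.

25.13 wt%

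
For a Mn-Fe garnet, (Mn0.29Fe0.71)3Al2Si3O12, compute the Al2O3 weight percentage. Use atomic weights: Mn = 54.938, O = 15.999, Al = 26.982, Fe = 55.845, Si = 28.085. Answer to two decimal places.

20.52 wt%

Molar mass of (Mn0.29Fe0.71)3Al2Si3O12 = 0.87×54.938 + 2.13×55.845 + 2×26.982 + 3×28.085 + 12×15.999 = 496.953 g/mol.
Each formula unit contains 2 Al, equivalent to 2/2 = 1.0000 mol Al2O3.
M(Al2O3) = 2×26.982 + 3×15.999 = 101.961 g/mol.
Mass of Al2O3 per formula unit = 1.0000 × 101.961 = 101.961 g.
Al2O3 wt% = 101.961 / 496.953 × 100 = 20.52%.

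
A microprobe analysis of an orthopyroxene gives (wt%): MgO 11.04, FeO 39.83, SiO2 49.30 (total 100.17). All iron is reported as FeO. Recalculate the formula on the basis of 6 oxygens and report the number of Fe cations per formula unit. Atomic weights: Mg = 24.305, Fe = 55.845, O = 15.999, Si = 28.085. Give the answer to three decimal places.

1.347 Fe apfu

MgO: 11.04/40.304 = 0.27392 mol → 0.27392 mol Mg, 0.27392 mol O.
FeO: 39.83/71.844 = 0.55440 mol → 0.55440 mol Fe, 0.55440 mol O.
SiO2: 49.30/60.083 = 0.82053 mol → 0.82053 mol Si, 1.64106 mol O.
Total oxygen = 2.46938 mol. Normalization factor = 6/2.46938 = 2.42976.
Fe per 6 O = 0.55440 × 2.42976 = 1.347.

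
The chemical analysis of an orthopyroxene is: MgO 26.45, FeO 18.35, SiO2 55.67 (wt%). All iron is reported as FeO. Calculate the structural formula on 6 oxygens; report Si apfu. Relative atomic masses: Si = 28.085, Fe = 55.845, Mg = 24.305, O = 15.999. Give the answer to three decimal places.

MgO (M=40.304): mol = 0.65626; Mg = 0.65626, O = 0.65626.
FeO (M=71.844): mol = 0.25541; Fe = 0.25541, O = 0.25541.
SiO2 (M=60.083): mol = 0.92655; Si = 0.92655, O = 1.85310.
ΣO = 2.76477; factor = 6/ΣO = 2.17016.
Si apfu = 0.92655 × 2.17016 = 2.011.

2.011 Si apfu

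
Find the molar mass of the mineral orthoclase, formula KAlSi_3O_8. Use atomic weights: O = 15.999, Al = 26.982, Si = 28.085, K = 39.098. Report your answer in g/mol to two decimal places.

M = 1·39.098 + 1·26.982 + 3·28.085 + 8·15.999

278.33 g/mol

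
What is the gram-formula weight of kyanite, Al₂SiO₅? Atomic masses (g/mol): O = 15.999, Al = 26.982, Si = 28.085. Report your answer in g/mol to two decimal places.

162.04 g/mol

The formula mass is the sum 2·26.982 + 1·28.085 + 5·15.999.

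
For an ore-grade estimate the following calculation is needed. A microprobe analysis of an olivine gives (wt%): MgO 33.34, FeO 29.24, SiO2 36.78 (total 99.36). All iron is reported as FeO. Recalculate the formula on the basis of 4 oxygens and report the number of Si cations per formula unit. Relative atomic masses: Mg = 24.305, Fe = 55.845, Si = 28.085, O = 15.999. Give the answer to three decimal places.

0.996 Si apfu

MgO (M=40.304): mol = 0.82721; Mg = 0.82721, O = 0.82721.
FeO (M=71.844): mol = 0.40699; Fe = 0.40699, O = 0.40699.
SiO2 (M=60.083): mol = 0.61215; Si = 0.61215, O = 1.22430.
ΣO = 2.45850; factor = 4/ΣO = 1.62701.
Si apfu = 0.61215 × 1.62701 = 0.996.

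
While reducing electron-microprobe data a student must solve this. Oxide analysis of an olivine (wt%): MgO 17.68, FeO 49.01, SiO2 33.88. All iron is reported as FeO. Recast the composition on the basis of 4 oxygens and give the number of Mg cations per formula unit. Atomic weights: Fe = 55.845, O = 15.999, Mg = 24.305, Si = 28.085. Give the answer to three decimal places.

0.780 Mg apfu

17.68 wt% MgO ÷ 40.304 g/mol = 0.43867 mol, giving 0.43867 Mg and 0.43867 O.
49.01 wt% FeO ÷ 71.844 g/mol = 0.68217 mol, giving 0.68217 Fe and 0.68217 O.
33.88 wt% SiO2 ÷ 60.083 g/mol = 0.56389 mol, giving 0.56389 Si and 1.12778 O.
Oxygen sums to 2.24862; scaling by 4/2.24862 = 1.77887 puts the formula on 4 O.
Mg: 0.43867 × 1.77887 = 0.780 atoms per formula unit.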